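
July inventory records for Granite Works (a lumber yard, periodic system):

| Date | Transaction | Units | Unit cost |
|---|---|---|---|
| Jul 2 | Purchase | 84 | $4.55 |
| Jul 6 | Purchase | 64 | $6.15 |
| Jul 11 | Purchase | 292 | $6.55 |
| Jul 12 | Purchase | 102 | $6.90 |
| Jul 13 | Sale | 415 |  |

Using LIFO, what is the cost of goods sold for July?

Jul 13, 415 sold [LIFO — newest first]: 102 @ $6.90 + 292 @ $6.55 + 21 @ $6.15 = $2,745.55
Ending inventory: 84 @ $4.55 + 43 @ $6.15 = $646.65
Check: goods available $3,392.20 = COGS $2,745.55 + ending $646.65

COGS = $2,745.55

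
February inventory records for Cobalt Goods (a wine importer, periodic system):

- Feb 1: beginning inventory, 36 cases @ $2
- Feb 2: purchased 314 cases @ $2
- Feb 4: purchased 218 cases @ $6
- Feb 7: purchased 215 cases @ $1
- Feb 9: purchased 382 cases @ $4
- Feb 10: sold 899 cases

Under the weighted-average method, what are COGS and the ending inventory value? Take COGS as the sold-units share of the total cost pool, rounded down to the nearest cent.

Feb 10, sell 899: 899/1165 × $3,751.00 → $2,894.54
Ending inventory (cost pool remaining) = $856.46

COGS = $2,894.54; ending inventory = $856.46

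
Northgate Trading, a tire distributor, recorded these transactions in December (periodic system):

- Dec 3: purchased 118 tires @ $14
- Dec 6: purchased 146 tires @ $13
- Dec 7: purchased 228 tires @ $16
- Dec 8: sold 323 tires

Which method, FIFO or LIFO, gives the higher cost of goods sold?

FIFO COGS: 118 @ $14 + 146 @ $13 + 59 @ $16 = $4,494
LIFO COGS: 228 @ $16 + 95 @ $13 = $4,883

LIFO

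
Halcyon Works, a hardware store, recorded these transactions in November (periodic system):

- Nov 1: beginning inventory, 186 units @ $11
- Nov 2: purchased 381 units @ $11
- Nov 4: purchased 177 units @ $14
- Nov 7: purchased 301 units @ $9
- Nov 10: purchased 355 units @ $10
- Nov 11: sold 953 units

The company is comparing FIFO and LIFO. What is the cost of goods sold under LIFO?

COGS = $10,057

FIFO COGS: 186 @ $11 + 381 @ $11 + 177 @ $14 + 209 @ $9 = $10,596
LIFO COGS: 355 @ $10 + 301 @ $9 + 177 @ $14 + 120 @ $11 = $10,057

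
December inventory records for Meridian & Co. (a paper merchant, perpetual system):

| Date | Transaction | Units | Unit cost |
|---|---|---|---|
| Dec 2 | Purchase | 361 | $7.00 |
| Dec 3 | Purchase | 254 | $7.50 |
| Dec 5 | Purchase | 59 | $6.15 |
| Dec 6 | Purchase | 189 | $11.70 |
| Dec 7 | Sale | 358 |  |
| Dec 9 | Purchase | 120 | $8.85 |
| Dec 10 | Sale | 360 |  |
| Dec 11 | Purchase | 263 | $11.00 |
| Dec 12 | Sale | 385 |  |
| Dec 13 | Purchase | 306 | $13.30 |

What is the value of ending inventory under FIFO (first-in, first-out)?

Dec 7, 358 sold [FIFO — oldest first]: 358 @ $7.00 = $2,506.00
Dec 10, 360 sold [FIFO — oldest first]: 3 @ $7.00 + 254 @ $7.50 + 59 @ $6.15 + 44 @ $11.70 = $2,803.65
Dec 12, 385 sold [FIFO — oldest first]: 145 @ $11.70 + 120 @ $8.85 + 120 @ $11.00 = $4,078.50
Total COGS = $2,506.00 + $2,803.65 + $4,078.50 = $9,388.15
Ending inventory: 143 @ $11.00 + 306 @ $13.30 = $5,642.80

Ending inventory = $5,642.80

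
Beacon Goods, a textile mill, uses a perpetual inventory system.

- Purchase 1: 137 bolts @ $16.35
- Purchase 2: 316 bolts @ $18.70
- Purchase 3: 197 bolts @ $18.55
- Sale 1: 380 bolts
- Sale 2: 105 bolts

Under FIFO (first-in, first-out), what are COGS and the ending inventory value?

Sale 1 (380) [FIFO — oldest first]: 137 @ $16.35 + 243 @ $18.70 = $6,784.05
Sale 2 (105) [FIFO — oldest first]: 73 @ $18.70 + 32 @ $18.55 = $1,958.70
Total COGS = $6,784.05 + $1,958.70 = $8,742.75
Ending inventory: 165 @ $18.55 = $3,060.75
Check: goods available $11,803.50 = COGS $8,742.75 + ending $3,060.75

COGS = $8,742.75; ending inventory = $3,060.75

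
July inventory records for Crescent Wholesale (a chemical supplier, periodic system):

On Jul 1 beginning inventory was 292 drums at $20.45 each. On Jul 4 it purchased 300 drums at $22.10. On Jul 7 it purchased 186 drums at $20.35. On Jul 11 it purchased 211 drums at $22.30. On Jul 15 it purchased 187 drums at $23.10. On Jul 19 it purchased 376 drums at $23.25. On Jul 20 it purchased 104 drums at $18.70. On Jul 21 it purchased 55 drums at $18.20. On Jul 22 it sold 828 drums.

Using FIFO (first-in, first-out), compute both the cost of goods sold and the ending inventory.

Jul 22, 828 sold [FIFO — oldest first]: 292 @ $20.45 + 300 @ $22.10 + 186 @ $20.35 + 50 @ $22.30 = $17,501.50
Ending inventory: 161 @ $22.30 + 187 @ $23.10 + 376 @ $23.25 + 104 @ $18.70 + 55 @ $18.20 = $19,597.80

COGS = $17,501.50; ending inventory = $19,597.80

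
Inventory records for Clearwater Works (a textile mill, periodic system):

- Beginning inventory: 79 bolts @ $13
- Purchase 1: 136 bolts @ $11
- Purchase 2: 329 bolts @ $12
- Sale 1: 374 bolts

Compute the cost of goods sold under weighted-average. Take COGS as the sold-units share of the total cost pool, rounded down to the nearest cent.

Sale 1, sell 374: 374/544 × $6,471.00 → $4,448.81
Ending inventory (cost pool remaining) = $2,022.19

COGS = $4,448.81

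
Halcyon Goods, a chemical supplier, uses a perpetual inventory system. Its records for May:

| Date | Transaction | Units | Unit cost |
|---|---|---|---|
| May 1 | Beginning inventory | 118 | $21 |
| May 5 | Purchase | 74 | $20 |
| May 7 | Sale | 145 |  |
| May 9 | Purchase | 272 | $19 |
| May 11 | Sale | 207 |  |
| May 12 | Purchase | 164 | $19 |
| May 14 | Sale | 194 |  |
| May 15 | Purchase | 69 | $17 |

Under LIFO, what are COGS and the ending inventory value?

May 7, 145 sold [LIFO — newest first]: 74 @ $20 + 71 @ $21 = $2,971
May 11, 207 sold [LIFO — newest first]: 207 @ $19 = $3,933
May 14, 194 sold [LIFO — newest first]: 164 @ $19 + 30 @ $19 = $3,686
Total COGS = $2,971 + $3,933 + $3,686 = $10,590
Ending inventory: 47 @ $21 + 35 @ $19 + 69 @ $17 = $2,825
Check: goods available $13,415 = COGS $10,590 + ending $2,825

COGS = $10,590; ending inventory = $2,825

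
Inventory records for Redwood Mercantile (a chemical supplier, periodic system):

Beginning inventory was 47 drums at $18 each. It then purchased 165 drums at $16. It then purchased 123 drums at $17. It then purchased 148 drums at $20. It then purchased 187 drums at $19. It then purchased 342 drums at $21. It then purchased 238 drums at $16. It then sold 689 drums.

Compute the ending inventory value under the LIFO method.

Sale 1 (689) [LIFO — newest first]: 238 @ $16 + 342 @ $21 + 109 @ $19 = $13,061
Ending inventory: 47 @ $18 + 165 @ $16 + 123 @ $17 + 148 @ $20 + 78 @ $19 = $10,019

Ending inventory = $10,019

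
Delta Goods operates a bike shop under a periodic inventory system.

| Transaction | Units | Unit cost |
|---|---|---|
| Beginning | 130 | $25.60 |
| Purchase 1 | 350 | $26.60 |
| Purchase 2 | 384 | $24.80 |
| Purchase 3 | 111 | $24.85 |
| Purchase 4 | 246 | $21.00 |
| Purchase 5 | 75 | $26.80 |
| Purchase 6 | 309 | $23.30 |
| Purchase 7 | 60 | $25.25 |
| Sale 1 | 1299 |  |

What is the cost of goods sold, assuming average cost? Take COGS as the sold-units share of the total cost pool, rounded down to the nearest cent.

Sale 1, sell 1299: 1299/1665 × $40,810.25 → $31,839.34
Ending inventory (cost pool remaining) = $8,970.91

COGS = $31,839.34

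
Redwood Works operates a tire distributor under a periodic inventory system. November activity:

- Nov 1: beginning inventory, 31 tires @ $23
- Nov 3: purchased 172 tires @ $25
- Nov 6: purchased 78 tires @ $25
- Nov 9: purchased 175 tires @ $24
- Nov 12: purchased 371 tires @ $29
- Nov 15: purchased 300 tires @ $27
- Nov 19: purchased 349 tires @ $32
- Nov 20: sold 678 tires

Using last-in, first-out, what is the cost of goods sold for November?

Nov 20, 678 sold [LIFO — newest first]: 349 @ $32 + 300 @ $27 + 29 @ $29 = $20,109
Ending inventory: 31 @ $23 + 172 @ $25 + 78 @ $25 + 175 @ $24 + 342 @ $29 = $21,081

COGS = $20,109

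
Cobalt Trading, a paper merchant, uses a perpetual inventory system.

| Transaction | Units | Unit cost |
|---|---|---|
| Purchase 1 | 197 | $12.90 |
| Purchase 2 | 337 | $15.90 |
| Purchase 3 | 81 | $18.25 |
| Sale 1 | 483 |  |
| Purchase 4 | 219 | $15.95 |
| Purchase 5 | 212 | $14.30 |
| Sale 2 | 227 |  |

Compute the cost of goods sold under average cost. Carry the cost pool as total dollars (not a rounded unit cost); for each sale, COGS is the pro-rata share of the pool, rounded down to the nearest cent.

COGS = $10,807.31

After Purchase 1: 197 on hand, pool $2,541.30 (≈ $12.9000 each)
After Purchase 2: 534 on hand, pool $7,899.60 (≈ $14.7933 each)
After Purchase 3: 615 on hand, pool $9,377.85 (≈ $15.2485 each)
Sale 1, sell 483: 483/615 × $9,377.85 → $7,365.04
After Purchase 4: 351 on hand, pool $5,505.86 (≈ $15.6862 each)
After Purchase 5: 563 on hand, pool $8,537.46 (≈ $15.1642 each)
Sale 2, sell 227: 227/563 × $8,537.46 → $3,442.27
Total COGS = $7,365.04 + $3,442.27 = $10,807.31
Ending inventory (cost pool remaining) = $5,095.19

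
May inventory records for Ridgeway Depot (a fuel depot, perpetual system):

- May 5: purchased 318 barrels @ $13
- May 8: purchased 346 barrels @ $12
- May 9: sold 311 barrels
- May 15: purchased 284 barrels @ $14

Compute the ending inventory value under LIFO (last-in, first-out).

May 9, 311 sold [LIFO — newest first]: 311 @ $12 = $3,732
Ending inventory: 318 @ $13 + 35 @ $12 + 284 @ $14 = $8,530

Ending inventory = $8,530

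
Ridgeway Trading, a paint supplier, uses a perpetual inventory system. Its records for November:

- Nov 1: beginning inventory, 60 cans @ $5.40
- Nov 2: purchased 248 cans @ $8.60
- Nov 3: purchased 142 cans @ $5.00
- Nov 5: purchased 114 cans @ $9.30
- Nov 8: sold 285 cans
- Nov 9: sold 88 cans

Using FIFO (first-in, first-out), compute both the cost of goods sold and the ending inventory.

COGS = $2,781.80; ending inventory = $1,445.20

Nov 8, 285 sold [FIFO — oldest first]: 60 @ $5.40 + 225 @ $8.60 = $2,259.00
Nov 9, 88 sold [FIFO — oldest first]: 23 @ $8.60 + 65 @ $5.00 = $522.80
Total COGS = $2,259.00 + $522.80 = $2,781.80
Ending inventory: 77 @ $5.00 + 114 @ $9.30 = $1,445.20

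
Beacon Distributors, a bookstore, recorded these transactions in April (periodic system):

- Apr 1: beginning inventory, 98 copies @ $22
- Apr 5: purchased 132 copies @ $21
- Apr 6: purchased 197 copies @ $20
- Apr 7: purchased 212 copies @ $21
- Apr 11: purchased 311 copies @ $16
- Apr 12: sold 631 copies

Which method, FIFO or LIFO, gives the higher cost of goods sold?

FIFO

FIFO COGS: 98 @ $22 + 132 @ $21 + 197 @ $20 + 204 @ $21 = $13,152
LIFO COGS: 311 @ $16 + 212 @ $21 + 108 @ $20 = $11,588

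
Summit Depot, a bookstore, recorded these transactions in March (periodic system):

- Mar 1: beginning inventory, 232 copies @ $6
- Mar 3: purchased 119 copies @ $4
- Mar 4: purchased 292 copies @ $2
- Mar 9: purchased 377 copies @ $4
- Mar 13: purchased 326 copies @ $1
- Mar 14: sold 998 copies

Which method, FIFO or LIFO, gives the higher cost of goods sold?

FIFO

FIFO COGS: 232 @ $6 + 119 @ $4 + 292 @ $2 + 355 @ $4 = $3,872
LIFO COGS: 326 @ $1 + 377 @ $4 + 292 @ $2 + 3 @ $4 = $2,430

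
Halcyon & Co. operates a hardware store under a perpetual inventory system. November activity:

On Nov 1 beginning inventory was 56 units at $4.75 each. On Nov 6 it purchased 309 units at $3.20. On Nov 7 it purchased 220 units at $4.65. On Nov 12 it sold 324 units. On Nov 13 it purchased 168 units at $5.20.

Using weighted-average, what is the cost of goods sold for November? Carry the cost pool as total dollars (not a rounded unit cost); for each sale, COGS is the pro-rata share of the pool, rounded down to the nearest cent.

After Nov 1: 56 on hand, pool $266.00 (≈ $4.7500 each)
After Nov 6: 365 on hand, pool $1,254.80 (≈ $3.4378 each)
After Nov 7: 585 on hand, pool $2,277.80 (≈ $3.8937 each)
Nov 12, sell 324: 324/585 × $2,277.80 → $1,261.55
After Nov 13: 429 on hand, pool $1,889.85 (≈ $4.4052 each)
Ending inventory (cost pool remaining) = $1,889.85

COGS = $1,261.55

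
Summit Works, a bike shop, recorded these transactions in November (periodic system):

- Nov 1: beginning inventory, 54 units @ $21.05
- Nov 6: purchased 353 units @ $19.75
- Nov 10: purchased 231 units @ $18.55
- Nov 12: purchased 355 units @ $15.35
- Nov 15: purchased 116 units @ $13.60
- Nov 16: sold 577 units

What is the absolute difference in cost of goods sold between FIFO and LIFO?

FIFO COGS: 54 @ $21.05 + 353 @ $19.75 + 170 @ $18.55 = $11,261.95
LIFO COGS: 116 @ $13.60 + 355 @ $15.35 + 106 @ $18.55 = $8,993.15
Difference = |$11,261.95 − $8,993.15| = $2,268.80

$2,268.80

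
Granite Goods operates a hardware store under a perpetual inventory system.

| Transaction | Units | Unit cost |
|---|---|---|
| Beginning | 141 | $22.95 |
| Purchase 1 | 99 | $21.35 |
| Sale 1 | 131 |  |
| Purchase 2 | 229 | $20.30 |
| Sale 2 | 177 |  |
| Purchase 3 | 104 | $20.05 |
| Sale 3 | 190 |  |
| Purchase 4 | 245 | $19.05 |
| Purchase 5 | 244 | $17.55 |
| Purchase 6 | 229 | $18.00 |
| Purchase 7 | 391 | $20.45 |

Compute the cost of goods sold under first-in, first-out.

Sale 1 (131) [FIFO — oldest first]: 131 @ $22.95 = $3,006.45
Sale 2 (177) [FIFO — oldest first]: 10 @ $22.95 + 99 @ $21.35 + 68 @ $20.30 = $3,723.55
Sale 3 (190) [FIFO — oldest first]: 161 @ $20.30 + 29 @ $20.05 = $3,849.75
Total COGS = $3,006.45 + $3,723.55 + $3,849.75 = $10,579.75
Ending inventory: 75 @ $20.05 + 245 @ $19.05 + 244 @ $17.55 + 229 @ $18.00 + 391 @ $20.45 = $22,571.15

COGS = $10,579.75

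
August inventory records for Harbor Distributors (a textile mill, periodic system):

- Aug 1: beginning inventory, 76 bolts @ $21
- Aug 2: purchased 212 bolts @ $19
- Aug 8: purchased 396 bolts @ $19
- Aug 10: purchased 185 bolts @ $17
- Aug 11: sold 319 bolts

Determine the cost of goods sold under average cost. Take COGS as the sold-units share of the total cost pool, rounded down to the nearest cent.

Aug 11, sell 319: 319/869 × $16,293.00 → $5,980.97
Ending inventory (cost pool remaining) = $10,312.03

COGS = $5,980.97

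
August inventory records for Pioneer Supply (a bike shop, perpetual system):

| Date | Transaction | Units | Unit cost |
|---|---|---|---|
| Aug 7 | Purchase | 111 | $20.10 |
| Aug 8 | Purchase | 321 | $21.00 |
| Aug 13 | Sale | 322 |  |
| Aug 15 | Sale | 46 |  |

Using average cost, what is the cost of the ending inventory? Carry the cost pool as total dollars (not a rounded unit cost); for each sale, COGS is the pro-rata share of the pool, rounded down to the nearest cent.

Ending inventory = $1,329.21

After Aug 7: 111 on hand, pool $2,231.10 (≈ $20.1000 each)
After Aug 8: 432 on hand, pool $8,972.10 (≈ $20.7688 each)
Aug 13, sell 322: 322/432 × $8,972.10 → $6,687.53
Aug 15, sell 46: 46/110 × $2,284.57 → $955.36
Total COGS = $6,687.53 + $955.36 = $7,642.89
Ending inventory (cost pool remaining) = $1,329.21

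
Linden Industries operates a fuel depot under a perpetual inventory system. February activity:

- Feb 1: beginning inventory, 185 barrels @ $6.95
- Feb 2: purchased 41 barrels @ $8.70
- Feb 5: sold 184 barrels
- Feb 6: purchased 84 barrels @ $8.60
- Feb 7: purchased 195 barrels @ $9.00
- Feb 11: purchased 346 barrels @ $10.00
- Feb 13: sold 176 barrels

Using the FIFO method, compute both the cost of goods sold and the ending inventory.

Feb 5, 184 sold [FIFO — oldest first]: 184 @ $6.95 = $1,278.80
Feb 13, 176 sold [FIFO — oldest first]: 1 @ $6.95 + 41 @ $8.70 + 84 @ $8.60 + 50 @ $9.00 = $1,536.05
Total COGS = $1,278.80 + $1,536.05 = $2,814.85
Ending inventory: 145 @ $9.00 + 346 @ $10.00 = $4,765.00
Check: goods available $7,579.85 = COGS $2,814.85 + ending $4,765.00

COGS = $2,814.85; ending inventory = $4,765.00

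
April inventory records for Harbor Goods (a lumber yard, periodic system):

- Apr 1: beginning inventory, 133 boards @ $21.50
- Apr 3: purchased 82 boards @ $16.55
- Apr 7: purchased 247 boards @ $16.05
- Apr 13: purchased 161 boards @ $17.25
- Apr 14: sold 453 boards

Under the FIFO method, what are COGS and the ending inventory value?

COGS = $8,036.50; ending inventory = $2,921.70

Apr 14, 453 sold [FIFO — oldest first]: 133 @ $21.50 + 82 @ $16.55 + 238 @ $16.05 = $8,036.50
Ending inventory: 9 @ $16.05 + 161 @ $17.25 = $2,921.70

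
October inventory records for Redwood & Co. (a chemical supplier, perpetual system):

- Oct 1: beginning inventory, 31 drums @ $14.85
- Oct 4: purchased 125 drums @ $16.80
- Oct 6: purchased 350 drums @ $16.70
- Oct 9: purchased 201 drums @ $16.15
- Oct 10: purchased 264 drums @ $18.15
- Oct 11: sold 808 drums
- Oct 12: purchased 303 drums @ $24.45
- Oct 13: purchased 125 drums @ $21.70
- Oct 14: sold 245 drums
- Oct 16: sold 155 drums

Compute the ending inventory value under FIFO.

Ending inventory = $4,326.20

Oct 11, 808 sold [FIFO — oldest first]: 31 @ $14.85 + 125 @ $16.80 + 350 @ $16.70 + 201 @ $16.15 + 101 @ $18.15 = $13,484.65
Oct 14, 245 sold [FIFO — oldest first]: 163 @ $18.15 + 82 @ $24.45 = $4,963.35
Oct 16, 155 sold [FIFO — oldest first]: 155 @ $24.45 = $3,789.75
Total COGS = $13,484.65 + $4,963.35 + $3,789.75 = $22,237.75
Ending inventory: 66 @ $24.45 + 125 @ $21.70 = $4,326.20
Check: goods available $26,563.95 = COGS $22,237.75 + ending $4,326.20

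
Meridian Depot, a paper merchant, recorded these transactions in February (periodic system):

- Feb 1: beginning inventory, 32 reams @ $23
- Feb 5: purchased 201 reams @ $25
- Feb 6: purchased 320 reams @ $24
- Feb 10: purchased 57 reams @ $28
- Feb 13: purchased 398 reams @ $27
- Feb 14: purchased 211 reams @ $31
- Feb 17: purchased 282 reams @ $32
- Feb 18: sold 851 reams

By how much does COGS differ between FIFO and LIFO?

FIFO COGS: 32 @ $23 + 201 @ $25 + 320 @ $24 + 57 @ $28 + 241 @ $27 = $21,544
LIFO COGS: 282 @ $32 + 211 @ $31 + 358 @ $27 = $25,231
Difference = |$21,544 − $25,231| = $3,687

$3,687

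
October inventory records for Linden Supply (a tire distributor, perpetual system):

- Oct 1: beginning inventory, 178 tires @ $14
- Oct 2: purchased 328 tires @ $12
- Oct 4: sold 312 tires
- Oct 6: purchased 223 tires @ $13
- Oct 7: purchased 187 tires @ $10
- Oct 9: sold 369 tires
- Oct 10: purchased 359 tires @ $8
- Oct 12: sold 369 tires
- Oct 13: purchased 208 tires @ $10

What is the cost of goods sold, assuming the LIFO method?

COGS = $10,982

Oct 4, 312 sold [LIFO — newest first]: 312 @ $12 = $3,744
Oct 9, 369 sold [LIFO — newest first]: 187 @ $10 + 182 @ $13 = $4,236
Oct 12, 369 sold [LIFO — newest first]: 359 @ $8 + 10 @ $13 = $3,002
Total COGS = $3,744 + $4,236 + $3,002 = $10,982
Ending inventory: 178 @ $14 + 16 @ $12 + 31 @ $13 + 208 @ $10 = $5,167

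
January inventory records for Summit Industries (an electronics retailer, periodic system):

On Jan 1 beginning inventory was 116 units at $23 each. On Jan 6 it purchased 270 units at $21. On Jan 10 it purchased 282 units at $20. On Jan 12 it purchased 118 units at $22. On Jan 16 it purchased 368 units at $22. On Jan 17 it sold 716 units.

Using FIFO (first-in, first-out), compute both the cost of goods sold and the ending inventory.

Jan 17, 716 sold [FIFO — oldest first]: 116 @ $23 + 270 @ $21 + 282 @ $20 + 48 @ $22 = $15,034
Ending inventory: 70 @ $22 + 368 @ $22 = $9,636

COGS = $15,034; ending inventory = $9,636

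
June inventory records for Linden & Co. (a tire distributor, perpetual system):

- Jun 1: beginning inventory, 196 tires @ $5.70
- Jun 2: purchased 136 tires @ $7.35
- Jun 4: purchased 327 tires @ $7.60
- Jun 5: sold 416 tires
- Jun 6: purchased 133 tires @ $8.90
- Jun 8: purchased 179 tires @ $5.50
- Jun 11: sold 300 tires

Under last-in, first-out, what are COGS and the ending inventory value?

COGS = $5,200.75; ending inventory = $1,569.45

Jun 5, 416 sold [LIFO — newest first]: 327 @ $7.60 + 89 @ $7.35 = $3,139.35
Jun 11, 300 sold [LIFO — newest first]: 179 @ $5.50 + 121 @ $8.90 = $2,061.40
Total COGS = $3,139.35 + $2,061.40 = $5,200.75
Ending inventory: 196 @ $5.70 + 47 @ $7.35 + 12 @ $8.90 = $1,569.45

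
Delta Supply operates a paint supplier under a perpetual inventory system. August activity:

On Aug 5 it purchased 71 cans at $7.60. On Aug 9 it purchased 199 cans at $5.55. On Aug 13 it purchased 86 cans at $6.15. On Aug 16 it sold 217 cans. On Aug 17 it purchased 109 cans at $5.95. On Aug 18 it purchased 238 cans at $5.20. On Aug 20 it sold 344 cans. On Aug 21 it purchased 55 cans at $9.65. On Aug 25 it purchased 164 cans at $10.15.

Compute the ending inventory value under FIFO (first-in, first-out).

Aug 16, 217 sold [FIFO — oldest first]: 71 @ $7.60 + 146 @ $5.55 = $1,349.90
Aug 20, 344 sold [FIFO — oldest first]: 53 @ $5.55 + 86 @ $6.15 + 109 @ $5.95 + 96 @ $5.20 = $1,970.80
Total COGS = $1,349.90 + $1,970.80 = $3,320.70
Ending inventory: 142 @ $5.20 + 55 @ $9.65 + 164 @ $10.15 = $2,933.75
Check: goods available $6,254.45 = COGS $3,320.70 + ending $2,933.75

Ending inventory = $2,933.75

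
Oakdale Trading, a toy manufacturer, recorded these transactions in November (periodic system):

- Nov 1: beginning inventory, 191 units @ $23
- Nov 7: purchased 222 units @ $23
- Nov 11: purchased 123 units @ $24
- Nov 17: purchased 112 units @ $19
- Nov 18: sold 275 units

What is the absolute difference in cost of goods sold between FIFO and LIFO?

FIFO COGS: 191 @ $23 + 84 @ $23 = $6,325
LIFO COGS: 112 @ $19 + 123 @ $24 + 40 @ $23 = $6,000
Difference = |$6,325 − $6,000| = $325

$325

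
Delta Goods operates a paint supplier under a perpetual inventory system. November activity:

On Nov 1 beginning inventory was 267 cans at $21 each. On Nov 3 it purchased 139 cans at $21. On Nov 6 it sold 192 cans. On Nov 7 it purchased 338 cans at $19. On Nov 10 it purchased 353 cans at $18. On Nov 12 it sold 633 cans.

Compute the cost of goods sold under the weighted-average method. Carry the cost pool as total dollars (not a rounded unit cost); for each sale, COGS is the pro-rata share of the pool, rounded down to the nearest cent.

COGS = $16,111.45

After Nov 1: 267 on hand, pool $5,607.00 (≈ $21.0000 each)
After Nov 3: 406 on hand, pool $8,526.00 (≈ $21.0000 each)
Nov 6, sell 192: 192/406 × $8,526.00 → $4,032.00
After Nov 7: 552 on hand, pool $10,916.00 (≈ $19.7754 each)
After Nov 10: 905 on hand, pool $17,270.00 (≈ $19.0829 each)
Nov 12, sell 633: 633/905 × $17,270.00 → $12,079.45
Total COGS = $4,032.00 + $12,079.45 = $16,111.45
Ending inventory (cost pool remaining) = $5,190.55
Check: goods available $21,302.00 = COGS $16,111.45 + ending $5,190.55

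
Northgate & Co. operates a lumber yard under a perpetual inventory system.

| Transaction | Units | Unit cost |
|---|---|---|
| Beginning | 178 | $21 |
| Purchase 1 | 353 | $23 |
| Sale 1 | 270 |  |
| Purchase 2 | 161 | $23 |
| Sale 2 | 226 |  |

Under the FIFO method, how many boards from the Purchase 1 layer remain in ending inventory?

35

Sale 1 (270) [FIFO — oldest first]: 178 @ $21 + 92 @ $23 = $5,854
Sale 2 (226) [FIFO — oldest first]: 226 @ $23 = $5,198
Total COGS = $5,854 + $5,198 = $11,052
Ending inventory: 35 @ $23 + 161 @ $23 = $4,508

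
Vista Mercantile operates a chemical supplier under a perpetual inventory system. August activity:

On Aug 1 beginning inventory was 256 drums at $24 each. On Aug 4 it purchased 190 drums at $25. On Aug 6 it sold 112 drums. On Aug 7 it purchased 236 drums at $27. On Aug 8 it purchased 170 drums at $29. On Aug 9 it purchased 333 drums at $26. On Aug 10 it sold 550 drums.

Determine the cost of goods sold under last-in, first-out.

Aug 6, 112 sold [LIFO — newest first]: 112 @ $25 = $2,800
Aug 10, 550 sold [LIFO — newest first]: 333 @ $26 + 170 @ $29 + 47 @ $27 = $14,857
Total COGS = $2,800 + $14,857 = $17,657
Ending inventory: 256 @ $24 + 78 @ $25 + 189 @ $27 = $13,197

COGS = $17,657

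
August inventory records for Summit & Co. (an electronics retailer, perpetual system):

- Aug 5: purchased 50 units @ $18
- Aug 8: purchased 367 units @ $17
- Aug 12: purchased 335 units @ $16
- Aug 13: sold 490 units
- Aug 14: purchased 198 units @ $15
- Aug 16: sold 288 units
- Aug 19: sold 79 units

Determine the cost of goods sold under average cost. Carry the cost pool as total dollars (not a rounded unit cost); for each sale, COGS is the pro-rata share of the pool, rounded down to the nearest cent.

COGS = $13,988.13

After Aug 5: 50 on hand, pool $900.00 (≈ $18.0000 each)
After Aug 8: 417 on hand, pool $7,139.00 (≈ $17.1199 each)
After Aug 12: 752 on hand, pool $12,499.00 (≈ $16.6210 each)
Aug 13, sell 490: 490/752 × $12,499.00 → $8,144.29
After Aug 14: 460 on hand, pool $7,324.71 (≈ $15.9233 each)
Aug 16, sell 288: 288/460 × $7,324.71 → $4,585.90
Aug 19, sell 79: 79/172 × $2,738.81 → $1,257.94
Total COGS = $8,144.29 + $4,585.90 + $1,257.94 = $13,988.13
Ending inventory (cost pool remaining) = $1,480.87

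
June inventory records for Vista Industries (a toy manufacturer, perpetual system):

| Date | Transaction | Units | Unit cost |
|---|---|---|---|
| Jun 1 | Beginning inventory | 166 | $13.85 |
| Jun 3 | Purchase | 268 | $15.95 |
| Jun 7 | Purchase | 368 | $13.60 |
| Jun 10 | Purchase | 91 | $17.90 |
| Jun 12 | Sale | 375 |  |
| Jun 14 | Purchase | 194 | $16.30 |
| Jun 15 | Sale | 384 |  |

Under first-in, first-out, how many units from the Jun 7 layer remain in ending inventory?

Jun 12, 375 sold [FIFO — oldest first]: 166 @ $13.85 + 209 @ $15.95 = $5,632.65
Jun 15, 384 sold [FIFO — oldest first]: 59 @ $15.95 + 325 @ $13.60 = $5,361.05
Total COGS = $5,632.65 + $5,361.05 = $10,993.70
Ending inventory: 43 @ $13.60 + 91 @ $17.90 + 194 @ $16.30 = $5,375.90

43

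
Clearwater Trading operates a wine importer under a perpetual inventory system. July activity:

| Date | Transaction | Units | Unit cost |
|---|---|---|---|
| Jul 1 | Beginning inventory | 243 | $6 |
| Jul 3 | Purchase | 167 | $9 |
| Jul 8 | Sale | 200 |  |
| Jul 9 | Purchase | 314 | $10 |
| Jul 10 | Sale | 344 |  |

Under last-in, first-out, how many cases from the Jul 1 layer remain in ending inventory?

Jul 8, 200 sold [LIFO — newest first]: 167 @ $9 + 33 @ $6 = $1,701
Jul 10, 344 sold [LIFO — newest first]: 314 @ $10 + 30 @ $6 = $3,320
Total COGS = $1,701 + $3,320 = $5,021
Ending inventory: 180 @ $6 = $1,080
Check: goods available $6,101 = COGS $5,021 + ending $1,080

180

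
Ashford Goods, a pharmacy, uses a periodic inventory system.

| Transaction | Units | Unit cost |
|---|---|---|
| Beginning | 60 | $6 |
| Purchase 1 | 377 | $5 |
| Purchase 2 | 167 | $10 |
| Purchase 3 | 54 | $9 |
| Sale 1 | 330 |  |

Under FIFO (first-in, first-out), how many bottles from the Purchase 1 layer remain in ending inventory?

Sale 1 (330) [FIFO — oldest first]: 60 @ $6 + 270 @ $5 = $1,710
Ending inventory: 107 @ $5 + 167 @ $10 + 54 @ $9 = $2,691

107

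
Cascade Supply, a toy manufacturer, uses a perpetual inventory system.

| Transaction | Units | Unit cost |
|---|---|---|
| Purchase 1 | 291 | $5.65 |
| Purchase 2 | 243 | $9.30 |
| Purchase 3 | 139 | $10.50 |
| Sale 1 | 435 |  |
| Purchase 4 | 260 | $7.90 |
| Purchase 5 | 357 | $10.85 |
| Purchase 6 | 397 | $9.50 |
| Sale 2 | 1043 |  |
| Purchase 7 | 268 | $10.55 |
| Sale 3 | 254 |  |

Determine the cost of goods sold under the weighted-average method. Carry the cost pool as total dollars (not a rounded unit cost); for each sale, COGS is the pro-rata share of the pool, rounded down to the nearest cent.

After Purchase 1: 291 on hand, pool $1,644.15 (≈ $5.6500 each)
After Purchase 2: 534 on hand, pool $3,904.05 (≈ $7.3110 each)
After Purchase 3: 673 on hand, pool $5,363.55 (≈ $7.9696 each)
Sale 1, sell 435: 435/673 × $5,363.55 → $3,466.78
After Purchase 4: 498 on hand, pool $3,950.77 (≈ $7.9333 each)
After Purchase 5: 855 on hand, pool $7,824.22 (≈ $9.1511 each)
After Purchase 6: 1252 on hand, pool $11,595.72 (≈ $9.2618 each)
Sale 2, sell 1043: 1043/1252 × $11,595.72 → $9,660.01
After Purchase 7: 477 on hand, pool $4,763.11 (≈ $9.9856 each)
Sale 3, sell 254: 254/477 × $4,763.11 → $2,536.33
Total COGS = $3,466.78 + $9,660.01 + $2,536.33 = $15,663.12
Ending inventory (cost pool remaining) = $2,226.78
Check: goods available $17,889.90 = COGS $15,663.12 + ending $2,226.78

COGS = $15,663.12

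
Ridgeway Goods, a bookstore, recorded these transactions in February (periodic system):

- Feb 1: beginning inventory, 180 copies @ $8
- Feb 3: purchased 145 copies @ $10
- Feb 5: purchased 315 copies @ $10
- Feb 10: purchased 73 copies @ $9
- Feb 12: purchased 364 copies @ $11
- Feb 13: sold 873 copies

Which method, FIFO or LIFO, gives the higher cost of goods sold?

FIFO COGS: 180 @ $8 + 145 @ $10 + 315 @ $10 + 73 @ $9 + 160 @ $11 = $8,457
LIFO COGS: 364 @ $11 + 73 @ $9 + 315 @ $10 + 121 @ $10 = $9,021

LIFO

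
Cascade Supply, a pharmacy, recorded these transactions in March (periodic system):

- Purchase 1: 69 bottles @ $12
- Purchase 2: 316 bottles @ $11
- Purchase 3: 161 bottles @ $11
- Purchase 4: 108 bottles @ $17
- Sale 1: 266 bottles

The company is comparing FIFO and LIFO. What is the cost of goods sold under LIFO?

COGS = $3,574

FIFO COGS: 69 @ $12 + 197 @ $11 = $2,995
LIFO COGS: 108 @ $17 + 158 @ $11 = $3,574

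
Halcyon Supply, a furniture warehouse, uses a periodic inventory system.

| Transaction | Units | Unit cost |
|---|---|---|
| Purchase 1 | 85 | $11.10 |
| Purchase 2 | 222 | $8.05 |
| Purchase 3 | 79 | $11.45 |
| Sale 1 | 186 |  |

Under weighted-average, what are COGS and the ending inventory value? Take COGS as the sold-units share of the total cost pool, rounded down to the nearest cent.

Sale 1, sell 186: 186/386 × $3,635.15 → $1,751.65
Ending inventory (cost pool remaining) = $1,883.50

COGS = $1,751.65; ending inventory = $1,883.50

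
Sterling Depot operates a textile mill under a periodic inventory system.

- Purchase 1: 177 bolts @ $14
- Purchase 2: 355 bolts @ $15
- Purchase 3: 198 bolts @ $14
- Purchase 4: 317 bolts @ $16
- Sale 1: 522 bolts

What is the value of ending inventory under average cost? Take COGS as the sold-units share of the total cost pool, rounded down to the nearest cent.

Ending inventory = $7,845.92

Sale 1, sell 522: 522/1047 × $15,647.00 → $7,801.08
Ending inventory (cost pool remaining) = $7,845.92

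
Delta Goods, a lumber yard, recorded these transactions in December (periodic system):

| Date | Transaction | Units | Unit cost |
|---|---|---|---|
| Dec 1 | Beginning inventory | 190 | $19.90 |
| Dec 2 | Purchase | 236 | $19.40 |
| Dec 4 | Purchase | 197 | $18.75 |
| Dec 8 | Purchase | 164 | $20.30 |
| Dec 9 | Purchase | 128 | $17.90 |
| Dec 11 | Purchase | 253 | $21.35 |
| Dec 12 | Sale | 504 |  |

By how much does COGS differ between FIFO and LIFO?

FIFO COGS: 190 @ $19.90 + 236 @ $19.40 + 78 @ $18.75 = $9,821.90
LIFO COGS: 253 @ $21.35 + 128 @ $17.90 + 123 @ $20.30 = $10,189.65
Difference = |$9,821.90 − $10,189.65| = $367.75

$367.75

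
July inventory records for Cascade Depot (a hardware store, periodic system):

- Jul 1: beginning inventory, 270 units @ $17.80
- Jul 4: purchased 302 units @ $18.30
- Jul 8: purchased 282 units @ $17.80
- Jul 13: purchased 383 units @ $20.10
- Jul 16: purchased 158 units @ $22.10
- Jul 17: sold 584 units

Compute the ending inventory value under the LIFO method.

Jul 17, 584 sold [LIFO — newest first]: 158 @ $22.10 + 383 @ $20.10 + 43 @ $17.80 = $11,955.50
Ending inventory: 270 @ $17.80 + 302 @ $18.30 + 239 @ $17.80 = $14,586.80
Check: goods available $26,542.30 = COGS $11,955.50 + ending $14,586.80

Ending inventory = $14,586.80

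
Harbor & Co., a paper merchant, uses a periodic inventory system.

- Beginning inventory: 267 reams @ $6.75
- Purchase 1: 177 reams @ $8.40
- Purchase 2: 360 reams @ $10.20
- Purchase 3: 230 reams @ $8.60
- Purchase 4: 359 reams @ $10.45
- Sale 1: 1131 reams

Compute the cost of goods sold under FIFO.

COGS = $9,952.70

Sale 1 (1131) [FIFO — oldest first]: 267 @ $6.75 + 177 @ $8.40 + 360 @ $10.20 + 230 @ $8.60 + 97 @ $10.45 = $9,952.70
Ending inventory: 262 @ $10.45 = $2,737.90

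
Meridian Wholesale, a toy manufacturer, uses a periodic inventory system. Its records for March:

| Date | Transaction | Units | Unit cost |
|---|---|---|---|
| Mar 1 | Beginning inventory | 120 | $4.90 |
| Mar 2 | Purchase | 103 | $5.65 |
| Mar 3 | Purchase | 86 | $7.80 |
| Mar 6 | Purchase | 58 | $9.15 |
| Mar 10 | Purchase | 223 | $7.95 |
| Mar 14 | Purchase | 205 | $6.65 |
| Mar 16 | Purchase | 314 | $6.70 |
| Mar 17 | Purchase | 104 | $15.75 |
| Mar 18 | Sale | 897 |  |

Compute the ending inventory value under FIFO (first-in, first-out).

Mar 18, 897 sold [FIFO — oldest first]: 120 @ $4.90 + 103 @ $5.65 + 86 @ $7.80 + 58 @ $9.15 + 223 @ $7.95 + 205 @ $6.65 + 102 @ $6.70 = $6,190.95
Ending inventory: 212 @ $6.70 + 104 @ $15.75 = $3,058.40

Ending inventory = $3,058.40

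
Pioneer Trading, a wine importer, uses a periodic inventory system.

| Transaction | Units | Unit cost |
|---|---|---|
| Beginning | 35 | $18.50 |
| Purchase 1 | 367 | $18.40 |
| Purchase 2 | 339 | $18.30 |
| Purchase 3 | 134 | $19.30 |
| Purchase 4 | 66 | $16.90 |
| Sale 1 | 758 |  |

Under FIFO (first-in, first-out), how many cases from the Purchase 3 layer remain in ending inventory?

117

Sale 1 (758) [FIFO — oldest first]: 35 @ $18.50 + 367 @ $18.40 + 339 @ $18.30 + 17 @ $19.30 = $13,932.10
Ending inventory: 117 @ $19.30 + 66 @ $16.90 = $3,373.50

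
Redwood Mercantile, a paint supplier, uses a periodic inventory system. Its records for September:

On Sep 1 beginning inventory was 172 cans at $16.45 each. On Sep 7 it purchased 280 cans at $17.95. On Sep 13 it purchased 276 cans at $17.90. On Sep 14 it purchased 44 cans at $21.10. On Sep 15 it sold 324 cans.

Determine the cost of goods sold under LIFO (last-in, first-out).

COGS = $5,940.60

Sep 15, 324 sold [LIFO — newest first]: 44 @ $21.10 + 276 @ $17.90 + 4 @ $17.95 = $5,940.60
Ending inventory: 172 @ $16.45 + 276 @ $17.95 = $7,783.60
Check: goods available $13,724.20 = COGS $5,940.60 + ending $7,783.60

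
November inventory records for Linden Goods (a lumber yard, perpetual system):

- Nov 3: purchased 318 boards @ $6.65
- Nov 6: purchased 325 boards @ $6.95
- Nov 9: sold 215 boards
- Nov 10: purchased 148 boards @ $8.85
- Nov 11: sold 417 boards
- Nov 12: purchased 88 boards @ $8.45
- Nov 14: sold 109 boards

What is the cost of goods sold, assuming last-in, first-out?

Nov 9, 215 sold [LIFO — newest first]: 215 @ $6.95 = $1,494.25
Nov 11, 417 sold [LIFO — newest first]: 148 @ $8.85 + 110 @ $6.95 + 159 @ $6.65 = $3,131.65
Nov 14, 109 sold [LIFO — newest first]: 88 @ $8.45 + 21 @ $6.65 = $883.25
Total COGS = $1,494.25 + $3,131.65 + $883.25 = $5,509.15
Ending inventory: 138 @ $6.65 = $917.70
Check: goods available $6,426.85 = COGS $5,509.15 + ending $917.70

COGS = $5,509.15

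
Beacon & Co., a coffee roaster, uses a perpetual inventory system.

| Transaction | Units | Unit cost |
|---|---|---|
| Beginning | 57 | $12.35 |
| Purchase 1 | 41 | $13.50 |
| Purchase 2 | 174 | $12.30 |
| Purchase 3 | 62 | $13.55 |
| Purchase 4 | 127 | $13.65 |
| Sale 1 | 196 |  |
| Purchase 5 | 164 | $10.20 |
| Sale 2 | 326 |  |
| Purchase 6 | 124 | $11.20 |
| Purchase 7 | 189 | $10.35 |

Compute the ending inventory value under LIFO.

Ending inventory = $4,663.90

Sale 1 (196) [LIFO — newest first]: 127 @ $13.65 + 62 @ $13.55 + 7 @ $12.30 = $2,659.75
Sale 2 (326) [LIFO — newest first]: 164 @ $10.20 + 162 @ $12.30 = $3,665.40
Total COGS = $2,659.75 + $3,665.40 = $6,325.15
Ending inventory: 57 @ $12.35 + 41 @ $13.50 + 5 @ $12.30 + 124 @ $11.20 + 189 @ $10.35 = $4,663.90
Check: goods available $10,989.05 = COGS $6,325.15 + ending $4,663.90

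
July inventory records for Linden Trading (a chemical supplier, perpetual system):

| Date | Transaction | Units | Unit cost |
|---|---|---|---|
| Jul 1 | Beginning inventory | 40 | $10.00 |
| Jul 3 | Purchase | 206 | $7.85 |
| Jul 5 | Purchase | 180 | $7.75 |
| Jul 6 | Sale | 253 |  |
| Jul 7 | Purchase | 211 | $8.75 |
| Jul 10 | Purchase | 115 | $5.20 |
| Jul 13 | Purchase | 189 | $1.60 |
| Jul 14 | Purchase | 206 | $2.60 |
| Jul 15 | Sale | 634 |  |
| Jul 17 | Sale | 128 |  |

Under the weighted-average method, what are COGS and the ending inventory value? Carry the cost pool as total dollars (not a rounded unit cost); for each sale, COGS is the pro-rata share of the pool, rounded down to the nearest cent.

COGS = $6,005.12; ending inventory = $689.23

After Jul 1: 40 on hand, pool $400.00 (≈ $10.0000 each)
After Jul 3: 246 on hand, pool $2,017.10 (≈ $8.1996 each)
After Jul 5: 426 on hand, pool $3,412.10 (≈ $8.0096 each)
Jul 6, sell 253: 253/426 × $3,412.10 → $2,026.43
After Jul 7: 384 on hand, pool $3,231.92 (≈ $8.4165 each)
After Jul 10: 499 on hand, pool $3,829.92 (≈ $7.6752 each)
After Jul 13: 688 on hand, pool $4,132.32 (≈ $6.0063 each)
After Jul 14: 894 on hand, pool $4,667.92 (≈ $5.2214 each)
Jul 15, sell 634: 634/894 × $4,667.92 → $3,310.35
Jul 17, sell 128: 128/260 × $1,357.57 → $668.34
Total COGS = $2,026.43 + $3,310.35 + $668.34 = $6,005.12
Ending inventory (cost pool remaining) = $689.23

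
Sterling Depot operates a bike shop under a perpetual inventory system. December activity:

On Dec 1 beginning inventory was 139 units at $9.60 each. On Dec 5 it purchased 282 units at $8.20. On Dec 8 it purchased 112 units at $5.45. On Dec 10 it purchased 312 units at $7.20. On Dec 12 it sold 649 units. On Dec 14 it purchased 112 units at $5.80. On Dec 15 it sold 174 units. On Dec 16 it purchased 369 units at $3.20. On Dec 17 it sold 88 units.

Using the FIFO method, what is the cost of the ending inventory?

Ending inventory = $1,447.60

Dec 12, 649 sold [FIFO — oldest first]: 139 @ $9.60 + 282 @ $8.20 + 112 @ $5.45 + 116 @ $7.20 = $5,092.40
Dec 15, 174 sold [FIFO — oldest first]: 174 @ $7.20 = $1,252.80
Dec 17, 88 sold [FIFO — oldest first]: 22 @ $7.20 + 66 @ $5.80 = $541.20
Total COGS = $5,092.40 + $1,252.80 + $541.20 = $6,886.40
Ending inventory: 46 @ $5.80 + 369 @ $3.20 = $1,447.60
Check: goods available $8,334.00 = COGS $6,886.40 + ending $1,447.60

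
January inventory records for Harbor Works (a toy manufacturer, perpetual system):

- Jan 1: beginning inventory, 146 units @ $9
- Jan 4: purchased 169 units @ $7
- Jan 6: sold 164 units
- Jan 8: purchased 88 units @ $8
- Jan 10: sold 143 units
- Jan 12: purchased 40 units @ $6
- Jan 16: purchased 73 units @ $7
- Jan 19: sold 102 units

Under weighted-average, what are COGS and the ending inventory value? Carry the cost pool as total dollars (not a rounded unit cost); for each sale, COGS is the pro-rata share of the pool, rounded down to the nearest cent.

COGS = $3,176.59; ending inventory = $775.41

After Jan 1: 146 on hand, pool $1,314.00 (≈ $9.0000 each)
After Jan 4: 315 on hand, pool $2,497.00 (≈ $7.9270 each)
Jan 6, sell 164: 164/315 × $2,497.00 → $1,300.02
After Jan 8: 239 on hand, pool $1,900.98 (≈ $7.9539 each)
Jan 10, sell 143: 143/239 × $1,900.98 → $1,137.40
After Jan 12: 136 on hand, pool $1,003.58 (≈ $7.3793 each)
After Jan 16: 209 on hand, pool $1,514.58 (≈ $7.2468 each)
Jan 19, sell 102: 102/209 × $1,514.58 → $739.17
Total COGS = $1,300.02 + $1,137.40 + $739.17 = $3,176.59
Ending inventory (cost pool remaining) = $775.41
Check: goods available $3,952.00 = COGS $3,176.59 + ending $775.41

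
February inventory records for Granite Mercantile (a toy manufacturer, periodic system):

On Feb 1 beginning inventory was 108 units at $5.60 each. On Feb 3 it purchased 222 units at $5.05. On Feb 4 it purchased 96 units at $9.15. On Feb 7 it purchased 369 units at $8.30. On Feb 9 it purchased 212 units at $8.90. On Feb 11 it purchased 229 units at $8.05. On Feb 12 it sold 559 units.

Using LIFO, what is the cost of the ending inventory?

Ending inventory = $4,687.60

Feb 12, 559 sold [LIFO — newest first]: 229 @ $8.05 + 212 @ $8.90 + 118 @ $8.30 = $4,709.65
Ending inventory: 108 @ $5.60 + 222 @ $5.05 + 96 @ $9.15 + 251 @ $8.30 = $4,687.60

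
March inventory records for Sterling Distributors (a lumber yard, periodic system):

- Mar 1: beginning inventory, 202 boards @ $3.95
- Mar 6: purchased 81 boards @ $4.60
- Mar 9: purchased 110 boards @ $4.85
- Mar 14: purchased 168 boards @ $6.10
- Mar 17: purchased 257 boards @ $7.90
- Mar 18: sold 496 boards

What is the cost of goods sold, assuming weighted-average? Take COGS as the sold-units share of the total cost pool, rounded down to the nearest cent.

COGS = $2,885.71

Mar 18, sell 496: 496/818 × $4,759.10 → $2,885.71
Ending inventory (cost pool remaining) = $1,873.39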